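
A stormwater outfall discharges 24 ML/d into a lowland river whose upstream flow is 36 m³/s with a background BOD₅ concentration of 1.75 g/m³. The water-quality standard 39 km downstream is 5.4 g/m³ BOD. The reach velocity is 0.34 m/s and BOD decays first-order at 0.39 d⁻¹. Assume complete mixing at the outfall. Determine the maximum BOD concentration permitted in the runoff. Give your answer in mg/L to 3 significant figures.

957 mg/L

24 ML/d = 0.2778 m³/s.
Travel time to the compliance point: t = 3.9e+04/0.34 = 1.147e+05 s = 1.328 d; decay factor exp(−0.39·1.328) = 0.5958.
So the concentration just after mixing may be at most 5.4/0.5958 = 9.063 mg/L.
Mass balance: 9.063·36.28 = 0.2778·Cₑ + 36·1.75.
Cₑ = (328.8 − 63) / 0.2778 = 956.8 mg/L.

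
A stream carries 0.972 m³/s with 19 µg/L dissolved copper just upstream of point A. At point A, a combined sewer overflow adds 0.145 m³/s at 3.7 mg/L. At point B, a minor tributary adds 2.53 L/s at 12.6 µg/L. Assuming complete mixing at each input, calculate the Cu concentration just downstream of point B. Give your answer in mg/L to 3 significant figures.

0.496 mg/L

19 µg/L = 0.019 mg/L.
After input A: C = (0.972·0.019 + 0.145·3.7) / 1.117 = 0.4968 mg/L.
2.53 L/s = 0.00253 m³/s.
12.6 µg/L = 0.0126 mg/L.
After input B: C = (1.117·0.4968 + 0.00253·0.0126) / 1.12 = 0.4957 mg/L.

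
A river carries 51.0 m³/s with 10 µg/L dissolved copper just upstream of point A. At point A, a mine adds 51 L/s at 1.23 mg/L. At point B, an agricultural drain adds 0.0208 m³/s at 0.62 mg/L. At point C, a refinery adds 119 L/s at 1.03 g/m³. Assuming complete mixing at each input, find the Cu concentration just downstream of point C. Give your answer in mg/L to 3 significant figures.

10 µg/L = 0.01 mg/L.
51 L/s = 0.051 m³/s.
After input A: C = (51·0.01 + 0.051·1.23) / 51.05 = 0.01122 mg/L.
After input B: C = (51.05·0.01122 + 0.0208·0.62) / 51.07 = 0.01147 mg/L.
119 L/s = 0.119 m³/s.
After input C: C = (51.07·0.01147 + 0.119·1.03) / 51.19 = 0.01383 mg/L.

0.0138 mg/L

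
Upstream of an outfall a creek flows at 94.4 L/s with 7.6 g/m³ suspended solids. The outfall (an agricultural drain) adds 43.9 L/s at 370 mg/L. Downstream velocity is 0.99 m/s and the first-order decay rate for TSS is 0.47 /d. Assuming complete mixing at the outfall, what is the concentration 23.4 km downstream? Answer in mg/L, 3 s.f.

108 mg/L

43.9 L/s = 0.0439 m³/s.
94.4 L/s = 0.0944 m³/s.
After complete mixing, C₀ = (0.0439·370 + 0.0944·7.6) / 0.1383 = 122.6 mg/L.
Travel time t = 2.34e+04 m / 0.99 m/s = 2.364e+04 s = 0.2736 d.
C = 122.6·exp(−0.47·0.2736) = 122.6·0.8793 = 107.8 mg/L.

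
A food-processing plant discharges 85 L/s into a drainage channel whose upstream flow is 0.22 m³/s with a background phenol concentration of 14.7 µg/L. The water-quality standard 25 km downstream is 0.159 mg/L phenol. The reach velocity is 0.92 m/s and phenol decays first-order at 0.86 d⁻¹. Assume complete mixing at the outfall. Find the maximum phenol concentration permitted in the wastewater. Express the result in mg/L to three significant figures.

0.710 mg/L

85 L/s = 0.085 m³/s.
14.7 µg/L = 0.0147 mg/L.
Travel time to the compliance point: t = 2.5e+04/0.92 = 2.717e+04 s = 0.3145 d; decay factor exp(−0.86·0.3145) = 0.763.
So the concentration just after mixing may be at most 0.159/0.763 = 0.2084 mg/L.
Mass balance: 0.2084·0.305 = 0.085·Cₑ + 0.22·0.0147.
Cₑ = (0.06356 − 0.003234) / 0.085 = 0.7097 mg/L.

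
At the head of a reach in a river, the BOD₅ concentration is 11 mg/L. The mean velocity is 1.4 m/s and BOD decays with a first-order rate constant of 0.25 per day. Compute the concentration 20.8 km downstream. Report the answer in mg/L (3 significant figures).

10.5 mg/L

Travel time t = 20.8 km / 1.4 m/s = 2.08e+04/1.4 = 1.486e+04 s = 0.172 d.
First-order decay: C = 11·exp(−0.25·0.172) = 11·0.9579 = 10.54 mg/L.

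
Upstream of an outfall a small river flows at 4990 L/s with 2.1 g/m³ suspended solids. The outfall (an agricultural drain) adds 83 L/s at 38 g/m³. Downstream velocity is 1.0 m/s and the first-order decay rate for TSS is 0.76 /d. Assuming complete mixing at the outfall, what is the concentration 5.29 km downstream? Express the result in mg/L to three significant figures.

83 L/s = 0.083 m³/s.
4990 L/s = 4.99 m³/s.
After complete mixing, C₀ = (0.083·38 + 4.99·2.1) / 5.073 = 2.687 mg/L.
Travel time t = 5290 m / 1.0 m/s = 5290 s = 0.06123 d.
C = 2.687·exp(−0.76·0.06123) = 2.687·0.9545 = 2.565 mg/L.

2.57 mg/L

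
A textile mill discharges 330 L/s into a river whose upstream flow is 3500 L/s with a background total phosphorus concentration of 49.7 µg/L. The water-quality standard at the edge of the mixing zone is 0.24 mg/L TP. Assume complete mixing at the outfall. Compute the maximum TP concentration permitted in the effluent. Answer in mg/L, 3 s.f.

330 L/s = 0.33 m³/s.
3500 L/s = 3.5 m³/s.
49.7 µg/L = 0.0497 mg/L.
Mass balance: 0.24·3.83 = 0.33·Cₑ + 3.5·0.0497.
Cₑ = (0.9192 − 0.1739) / 0.33 = 2.258 mg/L.

2.26 mg/L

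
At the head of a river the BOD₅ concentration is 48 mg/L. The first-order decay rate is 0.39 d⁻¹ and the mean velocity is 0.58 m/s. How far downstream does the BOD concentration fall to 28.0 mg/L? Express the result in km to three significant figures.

From C = C₀·e^(−kt), t = ln(C₀/C)/k = ln(48/28.0)/0.39 = 0.539/0.39 = 1.382 d.
Distance = v·t = 0.58 m/s × 1.194e+05 s = 6.926e+04 m = 69.26 km.

69.3 km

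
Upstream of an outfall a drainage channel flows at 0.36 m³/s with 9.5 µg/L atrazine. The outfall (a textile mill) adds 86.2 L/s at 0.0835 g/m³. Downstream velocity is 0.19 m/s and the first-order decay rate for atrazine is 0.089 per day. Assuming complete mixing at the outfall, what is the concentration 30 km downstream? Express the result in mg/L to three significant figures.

0.0202 mg/L

86.2 L/s = 0.0862 m³/s.
9.5 µg/L = 0.0095 mg/L.
After complete mixing, C₀ = (0.0862·0.0835 + 0.36·0.0095) / 0.4462 = 0.0238 mg/L.
Travel time t = 3e+04 m / 0.19 m/s = 1.579e+05 s = 1.827 d.
C = 0.0238·exp(−0.089·1.827) = 0.0238·0.8499 = 0.02022 mg/L.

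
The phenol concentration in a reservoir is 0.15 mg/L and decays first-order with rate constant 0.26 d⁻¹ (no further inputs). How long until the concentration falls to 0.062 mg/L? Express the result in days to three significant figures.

3.40 d

t = ln(C₀/C)/k = ln(0.15/0.062)/0.26 = 0.8835/0.26 = 3.398 d.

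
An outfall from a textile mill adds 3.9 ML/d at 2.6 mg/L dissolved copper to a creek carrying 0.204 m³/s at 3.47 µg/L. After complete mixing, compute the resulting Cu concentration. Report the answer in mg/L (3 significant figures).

3.9 ML/d = 0.04514 m³/s.
3.47 µg/L = 0.00347 mg/L.
Flow-weighted mixing gives C = (0.04514·2.6 + 0.204·0.00347) / (0.04514 + 0.204) = 0.1181/0.2491 = 0.4739 mg/L.

0.474 mg/L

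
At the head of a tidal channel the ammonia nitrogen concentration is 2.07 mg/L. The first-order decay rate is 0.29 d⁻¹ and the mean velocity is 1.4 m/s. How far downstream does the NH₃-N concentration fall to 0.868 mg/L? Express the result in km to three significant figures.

From C = C₀·e^(−kt), t = ln(C₀/C)/k = ln(2.07/0.868)/0.29 = 0.8691/0.29 = 2.997 d.
Distance = v·t = 1.4 m/s × 2.589e+05 s = 3.625e+05 m = 362.5 km.

363 km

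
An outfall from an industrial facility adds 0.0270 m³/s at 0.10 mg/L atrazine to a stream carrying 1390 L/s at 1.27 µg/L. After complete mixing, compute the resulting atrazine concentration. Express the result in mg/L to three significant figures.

1390 L/s = 1.39 m³/s.
1.27 µg/L = 0.00127 mg/L.
By mass balance at complete mixing, C = (0.027·0.1 + 1.39·0.00127) / (0.027 + 1.39) = 0.004465/1.417 = 0.003151 mg/L.

0.00315 mg/L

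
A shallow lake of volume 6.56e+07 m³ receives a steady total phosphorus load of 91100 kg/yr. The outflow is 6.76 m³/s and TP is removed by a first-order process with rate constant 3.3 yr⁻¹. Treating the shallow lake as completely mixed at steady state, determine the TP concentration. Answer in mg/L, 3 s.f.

Outflow Q = 6.76 m³/s × 3.156e+07 s/yr = 2.133e+08 m³/yr.
Steady-state CSTR mass balance: W = Q·C + k·V·C, so C = W/(Q + kV).
Q + kV = 2.133e+08 + 3.3·6.56e+07 = 4.298e+08 m³/yr.
C = 91100/4.298e+08 = 0.000212 kg/m³ = 0.212 mg/L.

0.212 mg/L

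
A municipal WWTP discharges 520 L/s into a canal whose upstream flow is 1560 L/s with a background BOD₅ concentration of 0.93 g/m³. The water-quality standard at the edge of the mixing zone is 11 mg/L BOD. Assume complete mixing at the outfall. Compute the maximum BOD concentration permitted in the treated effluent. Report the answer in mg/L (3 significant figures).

520 L/s = 0.52 m³/s.
1560 L/s = 1.56 m³/s.
Mass balance: 11·2.08 = 0.52·Cₑ + 1.56·0.93.
Cₑ = (22.88 − 1.451) / 0.52 = 41.21 mg/L.

41.2 mg/L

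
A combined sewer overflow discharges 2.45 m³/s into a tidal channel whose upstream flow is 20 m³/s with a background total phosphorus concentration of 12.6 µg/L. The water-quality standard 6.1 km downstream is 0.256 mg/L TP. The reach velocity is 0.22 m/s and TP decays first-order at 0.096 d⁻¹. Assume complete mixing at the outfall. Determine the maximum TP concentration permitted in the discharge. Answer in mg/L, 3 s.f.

12.6 µg/L = 0.0126 mg/L.
Travel time to the compliance point: t = 6100/0.22 = 2.773e+04 s = 0.3209 d; decay factor exp(−0.096·0.3209) = 0.9697.
So the concentration just after mixing may be at most 0.256/0.9697 = 0.264 mg/L.
Mass balance: 0.264·22.45 = 2.45·Cₑ + 20·0.0126.
Cₑ = (5.927 − 0.252) / 2.45 = 2.316 mg/L.

2.32 mg/L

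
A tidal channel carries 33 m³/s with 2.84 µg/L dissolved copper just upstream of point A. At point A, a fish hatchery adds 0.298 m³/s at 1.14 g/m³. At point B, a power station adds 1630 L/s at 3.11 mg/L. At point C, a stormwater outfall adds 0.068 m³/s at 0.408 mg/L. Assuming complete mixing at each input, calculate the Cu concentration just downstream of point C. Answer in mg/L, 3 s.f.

0.158 mg/L

2.84 µg/L = 0.00284 mg/L.
After input A: C = (33·0.00284 + 0.298·1.14) / 33.3 = 0.01302 mg/L.
1630 L/s = 1.63 m³/s.
After input B: C = (33.3·0.01302 + 1.63·3.11) / 34.93 = 0.1575 mg/L.
After input C: C = (34.93·0.1575 + 0.068·0.408) / 35 = 0.158 mg/L.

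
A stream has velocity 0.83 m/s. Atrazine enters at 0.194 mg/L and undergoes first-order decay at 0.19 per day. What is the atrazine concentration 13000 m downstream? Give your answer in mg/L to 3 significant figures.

Travel time t = 13000 m / 0.83 m/s = 1.3e+04/0.83 = 1.566e+04 s = 0.1813 d.
First-order decay: C = 0.194·exp(−0.19·0.1813) = 0.194·0.9661 = 0.1874 mg/L.

0.187 mg/L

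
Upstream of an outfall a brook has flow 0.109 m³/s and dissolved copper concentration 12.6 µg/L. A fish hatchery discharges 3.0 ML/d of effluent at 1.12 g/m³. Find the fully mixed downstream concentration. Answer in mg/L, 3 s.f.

0.280 mg/L

3.0 ML/d = 0.03472 m³/s.
12.6 µg/L = 0.0126 mg/L.
Flow-weighted mixing gives C = (0.03472·1.12 + 0.109·0.0126) / (0.03472 + 0.109) = 0.04026/0.1437 = 0.2801 mg/L.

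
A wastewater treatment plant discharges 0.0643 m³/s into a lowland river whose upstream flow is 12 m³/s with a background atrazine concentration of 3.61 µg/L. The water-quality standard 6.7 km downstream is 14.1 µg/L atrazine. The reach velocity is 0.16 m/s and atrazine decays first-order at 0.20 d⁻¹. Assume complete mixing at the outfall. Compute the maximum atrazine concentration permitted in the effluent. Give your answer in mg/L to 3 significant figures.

2.24 mg/L

3.61 µg/L = 0.00361 mg/L.
14.1 µg/L = 0.0141 mg/L.
Travel time to the compliance point: t = 6700/0.16 = 4.188e+04 s = 0.4847 d; decay factor exp(−0.20·0.4847) = 0.9076.
So the concentration just after mixing may be at most 0.0141/0.9076 = 0.01554 mg/L.
Mass balance: 0.01554·12.06 = 0.0643·Cₑ + 12·0.00361.
Cₑ = (0.1874 − 0.04332) / 0.0643 = 2.241 mg/L.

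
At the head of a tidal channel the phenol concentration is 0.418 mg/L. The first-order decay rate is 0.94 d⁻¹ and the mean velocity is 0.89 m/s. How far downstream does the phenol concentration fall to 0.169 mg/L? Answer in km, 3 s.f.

From C = C₀·e^(−kt), t = ln(C₀/C)/k = ln(0.418/0.169)/0.94 = 0.9056/0.94 = 0.9634 d.
Distance = v·t = 0.89 m/s × 8.324e+04 s = 7.408e+04 m = 74.08 km.

74.1 km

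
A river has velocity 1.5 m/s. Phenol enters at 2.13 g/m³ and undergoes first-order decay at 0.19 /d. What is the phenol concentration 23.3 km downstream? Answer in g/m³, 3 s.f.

Travel time t = 23.3 km / 1.5 m/s = 2.33e+04/1.5 = 1.553e+04 s = 0.1798 d.
First-order decay: C = 2.13·exp(−0.19·0.1798) = 2.13·0.9664 = 2.058 g/m³.

2.06 g/m³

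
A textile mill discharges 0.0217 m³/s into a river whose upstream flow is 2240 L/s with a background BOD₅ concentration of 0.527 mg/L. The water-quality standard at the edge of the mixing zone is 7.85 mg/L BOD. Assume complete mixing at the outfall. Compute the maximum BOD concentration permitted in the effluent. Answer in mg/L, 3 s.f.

2240 L/s = 2.24 m³/s.
Mass balance: 7.85·2.262 = 0.0217·Cₑ + 2.24·0.527.
Cₑ = (17.75 − 1.18) / 0.0217 = 763.8 mg/L.

764 mg/L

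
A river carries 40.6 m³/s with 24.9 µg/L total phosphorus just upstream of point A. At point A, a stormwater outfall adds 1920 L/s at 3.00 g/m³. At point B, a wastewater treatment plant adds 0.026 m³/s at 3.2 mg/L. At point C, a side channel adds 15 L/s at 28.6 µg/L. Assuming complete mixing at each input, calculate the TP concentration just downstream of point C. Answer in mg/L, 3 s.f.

24.9 µg/L = 0.0249 mg/L.
1920 L/s = 1.92 m³/s.
After input A: C = (40.6·0.0249 + 1.92·3) / 42.52 = 0.1592 mg/L.
After input B: C = (42.52·0.1592 + 0.026·3.2) / 42.55 = 0.1611 mg/L.
15 L/s = 0.015 m³/s.
28.6 µg/L = 0.0286 mg/L.
After input C: C = (42.55·0.1611 + 0.015·0.0286) / 42.56 = 0.1611 mg/L.

0.161 mg/L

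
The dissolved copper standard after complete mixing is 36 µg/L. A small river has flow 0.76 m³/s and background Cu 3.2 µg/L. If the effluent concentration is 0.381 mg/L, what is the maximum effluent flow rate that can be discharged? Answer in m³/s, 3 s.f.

3.2 µg/L = 0.0032 mg/L.
36 µg/L = 0.036 mg/L.
Mass balance at complete mixing: C_std·(Q_w + Q_r) = Q_w·C_e + Q_r·C_b.
Rearranging, Q_w = Q_r·(C_std − C_b)/(C_e − C_std) = 0.76·(0.036 − 0.0032) / (0.381 − 0.036) = 0.07226 m³/s.

0.0723 m³/s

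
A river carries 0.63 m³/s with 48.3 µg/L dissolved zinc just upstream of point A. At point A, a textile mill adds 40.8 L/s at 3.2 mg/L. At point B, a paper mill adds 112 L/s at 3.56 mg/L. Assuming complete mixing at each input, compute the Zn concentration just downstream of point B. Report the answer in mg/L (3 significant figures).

0.715 mg/L

48.3 µg/L = 0.0483 mg/L.
40.8 L/s = 0.0408 m³/s.
After input A: C = (0.63·0.0483 + 0.0408·3.2) / 0.6708 = 0.24 mg/L.
112 L/s = 0.112 m³/s.
After input B: C = (0.6708·0.24 + 0.112·3.56) / 0.7828 = 0.715 mg/L.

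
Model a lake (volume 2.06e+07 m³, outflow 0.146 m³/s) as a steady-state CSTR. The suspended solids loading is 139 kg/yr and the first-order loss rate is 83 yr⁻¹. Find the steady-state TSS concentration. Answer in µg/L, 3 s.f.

0.0811 µg/L

Outflow Q = 0.146 m³/s × 3.156e+07 s/yr = 4.607e+06 m³/yr.
Steady-state CSTR mass balance: W = Q·C + k·V·C, so C = W/(Q + kV).
Q + kV = 4.607e+06 + 83·2.06e+07 = 1.714e+09 m³/yr.
C = 139/1.714e+09 = 8.108e-08 kg/m³ = 8.108e-05 mg/L = 0.08108 µg/L.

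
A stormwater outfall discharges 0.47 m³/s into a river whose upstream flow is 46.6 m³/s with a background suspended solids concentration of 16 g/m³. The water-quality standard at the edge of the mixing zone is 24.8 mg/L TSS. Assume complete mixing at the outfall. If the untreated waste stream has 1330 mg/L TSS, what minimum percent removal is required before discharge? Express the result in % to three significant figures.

Mass balance: 24.8·47.07 = 0.47·Cₑ + 46.6·16.
Cₑ = (1167 − 745.6) / 0.47 = 897.3 mg/L.
Required removal = 1 − 897.3/1330 = 32.53 %.

32.5 %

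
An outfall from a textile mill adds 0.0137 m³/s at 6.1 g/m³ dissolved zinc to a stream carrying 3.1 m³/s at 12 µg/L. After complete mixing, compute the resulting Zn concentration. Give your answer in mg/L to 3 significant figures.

12 µg/L = 0.012 mg/L.
Flow-weighted mixing gives C = (0.0137·6.1 + 3.1·0.012) / (0.0137 + 3.1) = 0.1208/3.114 = 0.03879 mg/L.

0.0388 mg/L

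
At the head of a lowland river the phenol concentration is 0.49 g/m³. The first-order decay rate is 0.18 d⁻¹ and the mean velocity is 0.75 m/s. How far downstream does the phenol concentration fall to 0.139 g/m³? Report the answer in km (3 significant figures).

454 km

From C = C₀·e^(−kt), t = ln(C₀/C)/k = ln(0.49/0.139)/0.18 = 1.26/0.18 = 7 d.
Distance = v·t = 0.75 m/s × 6.048e+05 s = 4.536e+05 m = 453.6 km.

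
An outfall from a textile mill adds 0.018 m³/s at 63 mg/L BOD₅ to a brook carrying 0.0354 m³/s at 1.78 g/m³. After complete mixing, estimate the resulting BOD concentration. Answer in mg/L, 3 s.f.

Conservation of mass across the mixing zone: C = (0.018·63 + 0.0354·1.78) / (0.018 + 0.0354) = 1.197/0.0534 = 22.42 mg/L.

22.4 mg/L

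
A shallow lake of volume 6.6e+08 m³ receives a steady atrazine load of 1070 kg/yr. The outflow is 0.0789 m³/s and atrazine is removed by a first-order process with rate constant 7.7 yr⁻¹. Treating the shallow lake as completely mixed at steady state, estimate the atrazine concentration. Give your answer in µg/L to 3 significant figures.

0.210 µg/L

Outflow Q = 0.0789 m³/s × 3.156e+07 s/yr = 2.49e+06 m³/yr.
Steady-state CSTR mass balance: W = Q·C + k·V·C, so C = W/(Q + kV).
Q + kV = 2.49e+06 + 7.7·6.6e+08 = 5.084e+09 m³/yr.
C = 1070/5.084e+09 = 2.104e-07 kg/m³ = 0.0002104 mg/L = 0.2104 µg/L.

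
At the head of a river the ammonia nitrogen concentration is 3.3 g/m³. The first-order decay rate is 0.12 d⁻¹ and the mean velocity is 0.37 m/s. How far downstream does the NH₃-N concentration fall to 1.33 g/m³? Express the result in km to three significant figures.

242 km

From C = C₀·e^(−kt), t = ln(C₀/C)/k = ln(3.3/1.33)/0.12 = 0.9087/0.12 = 7.573 d.
Distance = v·t = 0.37 m/s × 6.543e+05 s = 2.421e+05 m = 242.1 km.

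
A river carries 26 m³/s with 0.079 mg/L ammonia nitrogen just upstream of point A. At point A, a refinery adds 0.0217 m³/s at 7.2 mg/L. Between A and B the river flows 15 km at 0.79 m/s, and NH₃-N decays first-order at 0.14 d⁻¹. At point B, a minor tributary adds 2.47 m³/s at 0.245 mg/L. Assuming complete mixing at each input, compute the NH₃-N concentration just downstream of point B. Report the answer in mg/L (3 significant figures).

0.0965 mg/L

After input A: C = (26·0.079 + 0.0217·7.2) / 26.02 = 0.08494 mg/L.
Over the 15 km reach to input B (t = 1.899e+04 s = 0.2198 d), decay gives C = 0.08494·exp(−0.14·0.2198) = 0.08236 mg/L.
After input B: C = (26.02·0.08236 + 2.47·0.245) / 28.49 = 0.09646 mg/L.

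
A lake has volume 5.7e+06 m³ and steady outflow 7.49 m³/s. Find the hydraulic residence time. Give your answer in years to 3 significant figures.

Q = 7.49 m³/s × 3.156e+07 s/yr = 2.364e+08 m³/yr.
Hydraulic residence time τ = V/Q = 5.7e+06/2.364e+08 = 0.02412 yr.

0.0241 yr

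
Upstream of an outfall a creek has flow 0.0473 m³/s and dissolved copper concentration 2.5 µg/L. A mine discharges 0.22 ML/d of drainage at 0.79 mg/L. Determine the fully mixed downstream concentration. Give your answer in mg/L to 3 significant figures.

0.22 ML/d = 0.002546 m³/s.
2.5 µg/L = 0.0025 mg/L.
Flow-weighted mixing gives C = (0.002546·0.79 + 0.0473·0.0025) / (0.002546 + 0.0473) = 0.00213/0.04985 = 0.04273 mg/L.

0.0427 mg/L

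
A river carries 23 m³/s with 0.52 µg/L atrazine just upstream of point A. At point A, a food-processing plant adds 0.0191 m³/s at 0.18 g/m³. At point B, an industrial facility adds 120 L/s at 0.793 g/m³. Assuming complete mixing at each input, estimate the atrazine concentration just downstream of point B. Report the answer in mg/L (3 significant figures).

0.00478 mg/L

0.52 µg/L = 0.00052 mg/L.
After input A: C = (23·0.00052 + 0.0191·0.18) / 23.02 = 0.0006689 mg/L.
120 L/s = 0.12 m³/s.
After input B: C = (23.02·0.0006689 + 0.12·0.793) / 23.14 = 0.004778 mg/L.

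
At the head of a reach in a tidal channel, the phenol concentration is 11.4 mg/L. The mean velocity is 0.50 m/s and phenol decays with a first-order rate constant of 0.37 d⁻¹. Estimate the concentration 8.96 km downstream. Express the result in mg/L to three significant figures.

Travel time t = 8.96 km / 0.50 m/s = 8960/0.50 = 1.792e+04 s = 0.2074 d.
First-order decay: C = 11.4·exp(−0.37·0.2074) = 11.4·0.9261 = 10.56 mg/L.

10.6 mg/L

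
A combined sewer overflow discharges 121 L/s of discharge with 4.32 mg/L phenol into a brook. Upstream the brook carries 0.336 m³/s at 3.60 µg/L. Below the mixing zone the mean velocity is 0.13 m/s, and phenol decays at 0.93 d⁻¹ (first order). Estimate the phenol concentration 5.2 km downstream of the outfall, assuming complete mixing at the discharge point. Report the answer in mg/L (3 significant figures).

0.745 mg/L

121 L/s = 0.121 m³/s.
3.60 µg/L = 0.0036 mg/L.
After complete mixing, C₀ = (0.121·4.32 + 0.336·0.0036) / 0.457 = 1.146 mg/L.
Travel time t = 5200 m / 0.13 m/s = 4e+04 s = 0.463 d.
C = 1.146·exp(−0.93·0.463) = 1.146·0.6501 = 0.7454 mg/L.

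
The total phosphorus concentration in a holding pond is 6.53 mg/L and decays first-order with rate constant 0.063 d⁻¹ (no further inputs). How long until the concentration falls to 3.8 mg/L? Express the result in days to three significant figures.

8.59 d

t = ln(C₀/C)/k = ln(6.53/3.8)/0.063 = 0.5414/0.063 = 8.594 d.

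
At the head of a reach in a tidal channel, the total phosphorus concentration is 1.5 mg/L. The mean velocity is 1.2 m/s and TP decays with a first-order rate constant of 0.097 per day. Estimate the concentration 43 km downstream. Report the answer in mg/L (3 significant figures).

1.44 mg/L

Travel time t = 43 km / 1.2 m/s = 4.3e+04/1.2 = 3.583e+04 s = 0.4147 d.
First-order decay: C = 1.5·exp(−0.097·0.4147) = 1.5·0.9606 = 1.441 mg/L.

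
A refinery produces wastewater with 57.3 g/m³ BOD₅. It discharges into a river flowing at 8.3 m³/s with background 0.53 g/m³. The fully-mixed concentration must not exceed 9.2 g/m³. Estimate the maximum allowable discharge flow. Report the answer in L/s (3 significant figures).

Mass balance at complete mixing: C_std·(Q_w + Q_r) = Q_w·C_e + Q_r·C_b.
Rearranging, Q_w = Q_r·(C_std − C_b)/(C_e − C_std) = 8.3·(9.2 − 0.53) / (57.3 − 9.2) = 1.496 m³/s.
= 1496 L/s.

1500 L/s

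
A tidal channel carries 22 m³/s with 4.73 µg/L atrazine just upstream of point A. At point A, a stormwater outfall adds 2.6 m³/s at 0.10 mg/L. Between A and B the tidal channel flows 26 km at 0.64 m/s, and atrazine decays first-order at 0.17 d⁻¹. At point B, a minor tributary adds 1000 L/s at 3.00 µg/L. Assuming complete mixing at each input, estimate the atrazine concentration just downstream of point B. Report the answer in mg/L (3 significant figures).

4.73 µg/L = 0.00473 mg/L.
After input A: C = (22·0.00473 + 2.6·0.1) / 24.6 = 0.0148 mg/L.
Over the 26 km reach to input B (t = 4.062e+04 s = 0.4702 d), decay gives C = 0.0148·exp(−0.17·0.4702) = 0.01366 mg/L.
1000 L/s = 1 m³/s.
3.00 µg/L = 0.003 mg/L.
After input B: C = (24.6·0.01366 + 1·0.003) / 25.6 = 0.01325 mg/L.

0.0132 mg/L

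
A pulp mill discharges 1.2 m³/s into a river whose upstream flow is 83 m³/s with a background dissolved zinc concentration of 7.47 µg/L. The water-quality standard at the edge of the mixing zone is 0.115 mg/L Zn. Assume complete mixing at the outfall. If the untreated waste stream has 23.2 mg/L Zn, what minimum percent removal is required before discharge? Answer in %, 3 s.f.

67.4 %

7.47 µg/L = 0.00747 mg/L.
Mass balance: 0.115·84.2 = 1.2·Cₑ + 83·0.00747.
Cₑ = (9.683 − 0.62) / 1.2 = 7.552 mg/L.
Required removal = 1 − 7.552/23.2 = 67.45 %.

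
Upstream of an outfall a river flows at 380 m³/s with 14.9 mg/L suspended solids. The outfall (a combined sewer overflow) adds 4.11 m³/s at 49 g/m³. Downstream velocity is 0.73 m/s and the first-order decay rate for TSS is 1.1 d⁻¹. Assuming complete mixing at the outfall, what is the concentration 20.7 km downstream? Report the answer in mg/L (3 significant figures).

10.6 mg/L

After complete mixing, C₀ = (4.11·49 + 380·14.9) / 384.1 = 15.26 mg/L.
Travel time t = 2.07e+04 m / 0.73 m/s = 2.836e+04 s = 0.3282 d.
C = 15.26·exp(−1.1·0.3282) = 15.26·0.697 = 10.64 mg/L.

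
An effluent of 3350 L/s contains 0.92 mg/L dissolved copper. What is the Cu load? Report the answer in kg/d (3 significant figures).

3350 L/s = 3.35 m³/s.
Mass flux = Q·C = 3.35 m³/s × 0.92 g/m³ = 3.082 g/s.
= 3.082 g/s × 86.4 = 266.3 kg/d.

266 kg/d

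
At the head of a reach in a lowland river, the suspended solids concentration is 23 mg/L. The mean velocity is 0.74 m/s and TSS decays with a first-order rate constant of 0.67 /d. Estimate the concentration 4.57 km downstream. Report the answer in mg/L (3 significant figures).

Travel time t = 4.57 km / 0.74 m/s = 4570/0.74 = 6176 s = 0.07148 d.
First-order decay: C = 23·exp(−0.67·0.07148) = 23·0.9532 = 21.92 mg/L.

21.9 mg/L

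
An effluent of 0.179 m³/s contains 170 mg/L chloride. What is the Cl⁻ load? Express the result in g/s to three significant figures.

30.4 g/s

Mass flux = Q·C = 0.179 m³/s × 170 g/m³ = 30.43 g/s.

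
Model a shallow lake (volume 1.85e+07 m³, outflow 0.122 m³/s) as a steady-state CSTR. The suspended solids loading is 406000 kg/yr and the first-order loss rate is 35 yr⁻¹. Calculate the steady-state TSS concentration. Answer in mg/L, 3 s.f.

0.623 mg/L

Outflow Q = 0.122 m³/s × 3.156e+07 s/yr = 3.85e+06 m³/yr.
Steady-state CSTR mass balance: W = Q·C + k·V·C, so C = W/(Q + kV).
Q + kV = 3.85e+06 + 35·1.85e+07 = 6.514e+08 m³/yr.
C = 406000/6.514e+08 = 0.0006233 kg/m³ = 0.6233 mg/L.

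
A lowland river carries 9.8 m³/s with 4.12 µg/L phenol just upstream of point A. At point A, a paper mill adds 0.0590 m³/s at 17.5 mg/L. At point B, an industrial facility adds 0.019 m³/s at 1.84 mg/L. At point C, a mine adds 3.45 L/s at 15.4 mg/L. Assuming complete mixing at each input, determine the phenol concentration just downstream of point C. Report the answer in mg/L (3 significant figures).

4.12 µg/L = 0.00412 mg/L.
After input A: C = (9.8·0.00412 + 0.059·17.5) / 9.859 = 0.1088 mg/L.
After input B: C = (9.859·0.1088 + 0.019·1.84) / 9.878 = 0.1122 mg/L.
3.45 L/s = 0.00345 m³/s.
After input C: C = (9.878·0.1122 + 0.00345·15.4) / 9.881 = 0.1175 mg/L.

0.117 mg/L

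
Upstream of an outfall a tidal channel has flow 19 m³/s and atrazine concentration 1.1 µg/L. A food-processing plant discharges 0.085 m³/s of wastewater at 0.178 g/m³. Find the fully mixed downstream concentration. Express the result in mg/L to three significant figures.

0.00189 mg/L

1.1 µg/L = 0.0011 mg/L.
By mass balance at complete mixing, C = (0.085·0.178 + 19·0.0011) / (0.085 + 19) = 0.03603/19.09 = 0.001888 mg/L.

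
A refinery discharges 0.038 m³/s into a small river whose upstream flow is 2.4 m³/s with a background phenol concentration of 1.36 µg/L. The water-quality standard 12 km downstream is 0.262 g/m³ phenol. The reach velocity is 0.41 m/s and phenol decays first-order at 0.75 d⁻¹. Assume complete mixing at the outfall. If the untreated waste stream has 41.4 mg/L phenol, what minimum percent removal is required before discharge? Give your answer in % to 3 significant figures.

1.36 µg/L = 0.00136 mg/L.
Travel time to the compliance point: t = 1.2e+04/0.41 = 2.927e+04 s = 0.3388 d; decay factor exp(−0.75·0.3388) = 0.7756.
So the concentration just after mixing may be at most 0.262/0.7756 = 0.3378 mg/L.
Mass balance: 0.3378·2.438 = 0.038·Cₑ + 2.4·0.00136.
Cₑ = (0.8235 − 0.003264) / 0.038 = 21.59 mg/L.
Required removal = 1 − 21.59/41.4 = 47.86 %.

47.9 %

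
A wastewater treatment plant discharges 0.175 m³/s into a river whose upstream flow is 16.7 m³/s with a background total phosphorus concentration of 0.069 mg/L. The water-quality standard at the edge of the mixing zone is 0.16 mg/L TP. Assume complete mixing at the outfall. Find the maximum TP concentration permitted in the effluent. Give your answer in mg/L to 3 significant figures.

8.84 mg/L

Mass balance: 0.16·16.88 = 0.175·Cₑ + 16.7·0.069.
Cₑ = (2.7 − 1.152) / 0.175 = 8.844 mg/L.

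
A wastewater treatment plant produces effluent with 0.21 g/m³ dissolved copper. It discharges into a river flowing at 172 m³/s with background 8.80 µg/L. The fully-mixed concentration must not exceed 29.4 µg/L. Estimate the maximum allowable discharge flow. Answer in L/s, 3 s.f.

19600 L/s

8.80 µg/L = 0.0088 mg/L.
29.4 µg/L = 0.0294 mg/L.
Mass balance at complete mixing: C_std·(Q_w + Q_r) = Q_w·C_e + Q_r·C_b.
Rearranging, Q_w = Q_r·(C_std − C_b)/(C_e − C_std) = 172·(0.0294 − 0.0088) / (0.21 − 0.0294) = 19.62 m³/s.
= 1.962e+04 L/s.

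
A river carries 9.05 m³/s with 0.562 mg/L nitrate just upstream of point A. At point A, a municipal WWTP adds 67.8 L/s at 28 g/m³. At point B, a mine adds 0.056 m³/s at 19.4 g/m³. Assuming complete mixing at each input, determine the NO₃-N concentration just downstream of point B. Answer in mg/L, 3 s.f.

0.880 mg/L

67.8 L/s = 0.0678 m³/s.
After input A: C = (9.05·0.562 + 0.0678·28) / 9.118 = 0.766 mg/L.
After input B: C = (9.118·0.766 + 0.056·19.4) / 9.174 = 0.8798 mg/L.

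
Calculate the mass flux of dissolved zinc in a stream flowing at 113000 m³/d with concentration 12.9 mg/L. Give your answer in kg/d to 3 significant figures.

113000 m³/d = 1.308 m³/s.
Mass flux = Q·C = 1.308 m³/s × 12.9 g/m³ = 16.87 g/s.
= 16.87 g/s × 86.4 = 1458 kg/d.

1460 kg/d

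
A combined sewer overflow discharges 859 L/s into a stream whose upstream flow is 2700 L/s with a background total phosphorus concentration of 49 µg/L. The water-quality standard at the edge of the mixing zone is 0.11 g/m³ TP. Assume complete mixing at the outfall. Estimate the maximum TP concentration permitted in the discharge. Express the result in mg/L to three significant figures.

0.302 mg/L

859 L/s = 0.859 m³/s.
2700 L/s = 2.7 m³/s.
49 µg/L = 0.049 mg/L.
Mass balance: 0.11·3.559 = 0.859·Cₑ + 2.7·0.049.
Cₑ = (0.3915 − 0.1323) / 0.859 = 0.3017 mg/L.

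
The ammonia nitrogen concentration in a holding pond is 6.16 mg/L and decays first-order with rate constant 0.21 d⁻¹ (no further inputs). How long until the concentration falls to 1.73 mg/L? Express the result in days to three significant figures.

6.05 d

t = ln(C₀/C)/k = ln(6.16/1.73)/0.21 = 1.27/0.21 = 6.047 d.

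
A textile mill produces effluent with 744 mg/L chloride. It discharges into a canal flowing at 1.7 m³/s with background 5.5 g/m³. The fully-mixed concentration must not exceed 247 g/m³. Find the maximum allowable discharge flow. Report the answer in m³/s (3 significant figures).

Mass balance at complete mixing: C_std·(Q_w + Q_r) = Q_w·C_e + Q_r·C_b.
Rearranging, Q_w = Q_r·(C_std − C_b)/(C_e − C_std) = 1.7·(247 − 5.5) / (744 − 247) = 0.8261 m³/s.

0.826 m³/s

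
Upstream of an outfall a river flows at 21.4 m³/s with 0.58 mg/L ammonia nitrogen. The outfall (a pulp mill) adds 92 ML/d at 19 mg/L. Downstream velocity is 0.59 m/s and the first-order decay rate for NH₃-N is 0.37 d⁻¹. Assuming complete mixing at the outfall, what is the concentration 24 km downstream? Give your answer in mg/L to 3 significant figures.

92 ML/d = 1.065 m³/s.
After complete mixing, C₀ = (1.065·19 + 21.4·0.58) / 22.46 = 1.453 mg/L.
Travel time t = 2.4e+04 m / 0.59 m/s = 4.068e+04 s = 0.4708 d.
C = 1.453·exp(−0.37·0.4708) = 1.453·0.8401 = 1.221 mg/L.

1.22 mg/L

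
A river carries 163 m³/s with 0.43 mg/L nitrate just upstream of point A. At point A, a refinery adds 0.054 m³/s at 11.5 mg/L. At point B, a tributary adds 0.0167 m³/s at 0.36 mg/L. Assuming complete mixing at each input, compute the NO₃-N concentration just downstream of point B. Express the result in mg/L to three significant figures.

0.434 mg/L

After input A: C = (163·0.43 + 0.054·11.5) / 163.1 = 0.4337 mg/L.
After input B: C = (163.1·0.4337 + 0.0167·0.36) / 163.1 = 0.4337 mg/L.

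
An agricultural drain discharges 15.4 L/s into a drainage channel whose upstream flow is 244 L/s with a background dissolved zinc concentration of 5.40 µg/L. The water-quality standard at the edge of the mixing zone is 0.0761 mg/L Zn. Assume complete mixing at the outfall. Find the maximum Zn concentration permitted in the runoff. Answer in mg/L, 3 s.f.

1.20 mg/L

15.4 L/s = 0.0154 m³/s.
244 L/s = 0.244 m³/s.
5.40 µg/L = 0.0054 mg/L.
Mass balance: 0.0761·0.2594 = 0.0154·Cₑ + 0.244·0.0054.
Cₑ = (0.01974 − 0.001318) / 0.0154 = 1.196 mg/L.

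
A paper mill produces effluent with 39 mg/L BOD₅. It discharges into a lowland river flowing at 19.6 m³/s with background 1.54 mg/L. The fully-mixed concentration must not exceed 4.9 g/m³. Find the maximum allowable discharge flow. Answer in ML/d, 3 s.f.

Mass balance at complete mixing: C_std·(Q_w + Q_r) = Q_w·C_e + Q_r·C_b.
Rearranging, Q_w = Q_r·(C_std − C_b)/(C_e − C_std) = 19.6·(4.9 − 1.54) / (39 − 4.9) = 1.931 m³/s.
= 166.9 ML/d.

167 ML/d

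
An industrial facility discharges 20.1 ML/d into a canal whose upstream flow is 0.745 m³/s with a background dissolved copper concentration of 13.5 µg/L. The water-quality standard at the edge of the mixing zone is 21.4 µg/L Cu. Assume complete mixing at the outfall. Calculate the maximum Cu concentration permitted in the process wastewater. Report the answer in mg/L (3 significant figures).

20.1 ML/d = 0.2326 m³/s.
13.5 µg/L = 0.0135 mg/L.
21.4 µg/L = 0.0214 mg/L.
Mass balance: 0.0214·0.9776 = 0.2326·Cₑ + 0.745·0.0135.
Cₑ = (0.02092 − 0.01006) / 0.2326 = 0.0467 mg/L.

0.0467 mg/L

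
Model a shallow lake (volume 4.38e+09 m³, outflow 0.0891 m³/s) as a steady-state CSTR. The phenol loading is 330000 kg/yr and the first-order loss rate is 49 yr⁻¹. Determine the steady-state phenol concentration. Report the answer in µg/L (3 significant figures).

1.54 µg/L

Outflow Q = 0.0891 m³/s × 3.156e+07 s/yr = 2.812e+06 m³/yr.
Steady-state CSTR mass balance: W = Q·C + k·V·C, so C = W/(Q + kV).
Q + kV = 2.812e+06 + 49·4.38e+09 = 2.146e+11 m³/yr.
C = 330000/2.146e+11 = 1.538e-06 kg/m³ = 0.001538 mg/L = 1.538 µg/L.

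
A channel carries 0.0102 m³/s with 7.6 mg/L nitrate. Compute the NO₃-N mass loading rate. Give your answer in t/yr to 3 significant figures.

Mass flux = Q·C = 0.0102 m³/s × 7.6 g/m³ = 0.07752 g/s.
= 0.07752 g/s × 31.56 = 2.446 t/yr.

2.45 t/yr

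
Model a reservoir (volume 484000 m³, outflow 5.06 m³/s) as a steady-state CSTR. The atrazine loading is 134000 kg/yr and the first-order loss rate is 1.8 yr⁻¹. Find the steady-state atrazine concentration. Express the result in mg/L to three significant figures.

0.835 mg/L

Outflow Q = 5.06 m³/s × 3.156e+07 s/yr = 1.597e+08 m³/yr.
Steady-state CSTR mass balance: W = Q·C + k·V·C, so C = W/(Q + kV).
Q + kV = 1.597e+08 + 1.8·484000 = 1.606e+08 m³/yr.
C = 134000/1.606e+08 = 0.0008346 kg/m³ = 0.8346 mg/L.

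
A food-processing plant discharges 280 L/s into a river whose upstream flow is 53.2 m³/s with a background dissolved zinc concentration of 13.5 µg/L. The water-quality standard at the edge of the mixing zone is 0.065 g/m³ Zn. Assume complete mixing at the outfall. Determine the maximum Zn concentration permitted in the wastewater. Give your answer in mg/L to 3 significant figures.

9.85 mg/L

280 L/s = 0.28 m³/s.
13.5 µg/L = 0.0135 mg/L.
Mass balance: 0.065·53.48 = 0.28·Cₑ + 53.2·0.0135.
Cₑ = (3.476 − 0.7182) / 0.28 = 9.85 mg/L.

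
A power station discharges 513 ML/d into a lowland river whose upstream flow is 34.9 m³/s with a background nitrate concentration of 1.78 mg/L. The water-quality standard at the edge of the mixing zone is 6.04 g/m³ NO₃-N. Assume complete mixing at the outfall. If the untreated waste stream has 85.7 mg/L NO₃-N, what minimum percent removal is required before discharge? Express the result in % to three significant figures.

513 ML/d = 5.938 m³/s.
Mass balance: 6.04·40.84 = 5.938·Cₑ + 34.9·1.78.
Cₑ = (246.7 − 62.12) / 5.938 = 31.08 mg/L.
Required removal = 1 − 31.08/85.7 = 63.73 %.

63.7 %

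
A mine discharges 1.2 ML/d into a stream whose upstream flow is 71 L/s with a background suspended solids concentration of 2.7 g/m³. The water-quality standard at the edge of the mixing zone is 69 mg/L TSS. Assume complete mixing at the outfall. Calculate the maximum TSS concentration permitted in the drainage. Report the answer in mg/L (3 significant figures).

1.2 ML/d = 0.01389 m³/s.
71 L/s = 0.071 m³/s.
Mass balance: 69·0.08489 = 0.01389·Cₑ + 0.071·2.7.
Cₑ = (5.857 − 0.1917) / 0.01389 = 407.9 mg/L.

408 mg/L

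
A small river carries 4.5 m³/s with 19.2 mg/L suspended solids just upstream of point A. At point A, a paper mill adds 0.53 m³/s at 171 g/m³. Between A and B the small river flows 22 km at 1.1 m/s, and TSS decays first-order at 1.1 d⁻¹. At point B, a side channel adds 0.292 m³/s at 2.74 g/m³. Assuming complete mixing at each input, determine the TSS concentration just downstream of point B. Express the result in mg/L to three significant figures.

After input A: C = (4.5·19.2 + 0.53·171) / 5.03 = 35.19 mg/L.
Over the 22 km reach to input B (t = 2e+04 s = 0.2315 d), decay gives C = 35.19·exp(−1.1·0.2315) = 27.28 mg/L.
After input B: C = (5.03·27.28 + 0.292·2.74) / 5.322 = 25.94 mg/L.

25.9 mg/L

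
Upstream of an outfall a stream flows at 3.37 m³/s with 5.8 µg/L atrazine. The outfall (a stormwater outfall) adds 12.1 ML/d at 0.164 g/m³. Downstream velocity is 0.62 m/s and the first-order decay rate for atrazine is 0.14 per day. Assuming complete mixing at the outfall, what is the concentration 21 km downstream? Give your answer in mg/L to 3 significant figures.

0.0115 mg/L

12.1 ML/d = 0.14 m³/s.
5.8 µg/L = 0.0058 mg/L.
After complete mixing, C₀ = (0.14·0.164 + 3.37·0.0058) / 3.51 = 0.01211 mg/L.
Travel time t = 2.1e+04 m / 0.62 m/s = 3.387e+04 s = 0.392 d.
C = 0.01211·exp(−0.14·0.392) = 0.01211·0.9466 = 0.01147 mg/L.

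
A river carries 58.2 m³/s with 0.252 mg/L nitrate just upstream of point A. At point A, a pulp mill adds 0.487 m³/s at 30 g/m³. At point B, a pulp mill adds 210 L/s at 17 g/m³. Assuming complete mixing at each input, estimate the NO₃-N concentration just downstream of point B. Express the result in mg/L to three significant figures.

0.558 mg/L

After input A: C = (58.2·0.252 + 0.487·30) / 58.69 = 0.4989 mg/L.
210 L/s = 0.21 m³/s.
After input B: C = (58.69·0.4989 + 0.21·17) / 58.9 = 0.5577 mg/L.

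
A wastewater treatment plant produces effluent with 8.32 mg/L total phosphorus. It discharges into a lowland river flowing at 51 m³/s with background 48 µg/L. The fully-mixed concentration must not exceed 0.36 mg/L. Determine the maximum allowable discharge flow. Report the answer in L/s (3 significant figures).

48 µg/L = 0.048 mg/L.
Mass balance at complete mixing: C_std·(Q_w + Q_r) = Q_w·C_e + Q_r·C_b.
Rearranging, Q_w = Q_r·(C_std − C_b)/(C_e − C_std) = 51·(0.36 − 0.048) / (8.32 − 0.36) = 1.999 m³/s.
= 1999 L/s.

2000 L/s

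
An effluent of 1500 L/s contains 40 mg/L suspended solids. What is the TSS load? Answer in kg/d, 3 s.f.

1500 L/s = 1.5 m³/s.
Mass flux = Q·C = 1.5 m³/s × 40 g/m³ = 60 g/s.
= 60 g/s × 86.4 = 5184 kg/d.

5180 kg/d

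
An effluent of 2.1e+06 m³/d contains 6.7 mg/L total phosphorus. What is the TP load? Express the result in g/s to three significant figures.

163 g/s

2.1e+06 m³/d = 24.31 m³/s.
Mass flux = Q·C = 24.31 m³/s × 6.7 g/m³ = 162.8 g/s.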